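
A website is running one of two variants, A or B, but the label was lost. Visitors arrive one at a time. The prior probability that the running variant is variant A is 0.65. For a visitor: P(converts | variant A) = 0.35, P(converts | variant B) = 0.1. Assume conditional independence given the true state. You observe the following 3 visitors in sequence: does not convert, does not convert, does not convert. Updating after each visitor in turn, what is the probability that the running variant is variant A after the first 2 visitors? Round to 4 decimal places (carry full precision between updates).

0.4920

After 'does not convert': P(A) = 0.65·0.6500 / (0.65·0.6500 + 0.9·0.3500) ≈ 0.5729
After 'does not convert': P(A) = 0.65·0.5729 / (0.65·0.5729 + 0.9·0.4271) ≈ 0.4920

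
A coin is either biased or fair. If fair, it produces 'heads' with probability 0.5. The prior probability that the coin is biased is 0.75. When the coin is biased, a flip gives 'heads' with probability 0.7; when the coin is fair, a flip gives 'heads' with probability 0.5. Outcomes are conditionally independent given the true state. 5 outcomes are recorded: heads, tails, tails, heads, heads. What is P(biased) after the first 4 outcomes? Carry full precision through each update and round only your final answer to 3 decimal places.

0.679

After 'heads': P(biased) = 0.7·0.7500 / (0.7·0.7500 + 0.5·0.2500) ≈ 0.8077
After 'tails': P(biased) = 0.3·0.8077 / (0.3·0.8077 + 0.5·0.1923) ≈ 0.7159
After 'tails': P(biased) = 0.3·0.7159 / (0.3·0.7159 + 0.5·0.2841) ≈ 0.6019
After 'heads': P(biased) = 0.7·0.6019 / (0.7·0.6019 + 0.5·0.3981) ≈ 0.6792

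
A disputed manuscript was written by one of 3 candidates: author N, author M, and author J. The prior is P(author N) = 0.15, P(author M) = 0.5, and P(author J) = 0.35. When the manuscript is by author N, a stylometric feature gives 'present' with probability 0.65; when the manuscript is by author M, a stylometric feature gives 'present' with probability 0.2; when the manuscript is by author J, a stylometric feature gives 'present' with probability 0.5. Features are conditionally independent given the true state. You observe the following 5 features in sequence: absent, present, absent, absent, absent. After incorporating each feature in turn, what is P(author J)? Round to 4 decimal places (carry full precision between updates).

After 'absent': normaliser = 0.35·0.1500 + 0.8·0.5000 + 0.5·0.3500; P(author N) ≈ 0.0837, P(author M) ≈ 0.6375, P(author J) ≈ 0.2789
After 'present': normaliser = 0.65·0.0837 + 0.2·0.6375 + 0.5·0.2789; P(author N) ≈ 0.1692, P(author M) ≈ 0.3968, P(author J) ≈ 0.4340
After 'absent': normaliser = 0.35·0.1692 + 0.8·0.3968 + 0.5·0.4340; P(author N) ≈ 0.0998, P(author M) ≈ 0.5347, P(author J) ≈ 0.3655
After 'absent': normaliser = 0.35·0.0998 + 0.8·0.5347 + 0.5·0.3655; P(author N) ≈ 0.0541, P(author M) ≈ 0.6627, P(author J) ≈ 0.2832
After 'absent': normaliser = 0.35·0.0541 + 0.8·0.6627 + 0.5·0.2832; P(author N) ≈ 0.0274, P(author M) ≈ 0.7676, P(author J) ≈ 0.2050

0.2050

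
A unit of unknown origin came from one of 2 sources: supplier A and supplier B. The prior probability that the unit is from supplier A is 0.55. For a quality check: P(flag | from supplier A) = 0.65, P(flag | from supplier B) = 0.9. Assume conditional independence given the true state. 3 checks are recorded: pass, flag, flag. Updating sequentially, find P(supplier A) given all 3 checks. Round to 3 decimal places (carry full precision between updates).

0.691

After 'pass': P(supplier A) = 0.35·0.5500 / (0.35·0.5500 + 0.1·0.4500) ≈ 0.8105
After 'flag': P(supplier A) = 0.65·0.8105 / (0.65·0.8105 + 0.9·0.1895) ≈ 0.7555
After 'flag': P(supplier A) = 0.65·0.7555 / (0.65·0.7555 + 0.9·0.2445) ≈ 0.6905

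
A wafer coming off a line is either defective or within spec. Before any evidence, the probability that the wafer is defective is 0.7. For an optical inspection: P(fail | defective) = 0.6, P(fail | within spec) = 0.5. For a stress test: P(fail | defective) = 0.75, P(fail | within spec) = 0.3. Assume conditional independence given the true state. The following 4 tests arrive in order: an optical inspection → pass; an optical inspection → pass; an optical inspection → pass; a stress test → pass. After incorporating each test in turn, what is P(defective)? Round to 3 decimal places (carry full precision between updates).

Apply Bayes' rule sequentially, carrying P(defective) forward.
After an optical inspection='pass': P(defective) = 0.4·0.7000 / (0.4·0.7000 + 0.5·0.3000) ≈ 0.6512
After an optical inspection='pass': P(defective) = 0.4·0.6512 / (0.4·0.6512 + 0.5·0.3488) ≈ 0.5989
After an optical inspection='pass': P(defective) = 0.4·0.5989 / (0.4·0.5989 + 0.5·0.4011) ≈ 0.5443
After a stress test='pass': P(defective) = 0.25·0.5443 / (0.25·0.5443 + 0.7·0.4557) ≈ 0.2991

0.299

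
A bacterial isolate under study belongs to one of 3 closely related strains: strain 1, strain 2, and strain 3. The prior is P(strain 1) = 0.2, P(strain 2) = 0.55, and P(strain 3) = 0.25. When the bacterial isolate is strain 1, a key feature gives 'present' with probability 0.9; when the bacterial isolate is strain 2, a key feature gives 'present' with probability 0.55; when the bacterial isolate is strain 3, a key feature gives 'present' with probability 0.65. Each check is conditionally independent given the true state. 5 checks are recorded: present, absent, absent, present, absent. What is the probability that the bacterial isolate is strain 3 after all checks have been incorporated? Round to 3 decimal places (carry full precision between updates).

0.228

After 'present': normaliser = 0.9·0.2000 + 0.55·0.5500 + 0.65·0.2500; P(strain 1) ≈ 0.2791, P(strain 2) ≈ 0.4690, P(strain 3) ≈ 0.2519
After 'absent': normaliser = 0.1·0.2791 + 0.45·0.4690 + 0.35·0.2519; P(strain 1) ≈ 0.0853, P(strain 2) ≈ 0.6451, P(strain 3) ≈ 0.2695
After 'absent': normaliser = 0.1·0.0853 + 0.45·0.6451 + 0.35·0.2695; P(strain 1) ≈ 0.0217, P(strain 2) ≈ 0.7384, P(strain 3) ≈ 0.2399
After 'present': normaliser = 0.9·0.0217 + 0.55·0.7384 + 0.65·0.2399; P(strain 1) ≈ 0.0336, P(strain 2) ≈ 0.6983, P(strain 3) ≈ 0.2682
After 'absent': normaliser = 0.1·0.0336 + 0.45·0.6983 + 0.35·0.2682; P(strain 1) ≈ 0.0082, P(strain 2) ≈ 0.7637, P(strain 3) ≈ 0.2281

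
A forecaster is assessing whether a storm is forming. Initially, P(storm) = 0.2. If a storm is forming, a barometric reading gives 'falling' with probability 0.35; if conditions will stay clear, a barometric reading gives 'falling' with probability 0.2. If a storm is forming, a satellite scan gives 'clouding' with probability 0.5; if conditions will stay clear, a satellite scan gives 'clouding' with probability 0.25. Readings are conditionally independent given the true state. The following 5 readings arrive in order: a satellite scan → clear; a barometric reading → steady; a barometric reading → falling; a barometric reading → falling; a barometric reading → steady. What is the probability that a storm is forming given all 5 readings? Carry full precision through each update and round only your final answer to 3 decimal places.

0.252

After a satellite scan='clear': P(storm) = 0.5·0.2000 / (0.5·0.2000 + 0.75·0.8000) ≈ 0.1429
After a barometric reading='steady': P(storm) = 0.65·0.1429 / (0.65·0.1429 + 0.8·0.8571) ≈ 0.1193
After a barometric reading='falling': P(storm) = 0.35·0.1193 / (0.35·0.1193 + 0.2·0.8807) ≈ 0.1916
After a barometric reading='falling': P(storm) = 0.35·0.1916 / (0.35·0.1916 + 0.2·0.8084) ≈ 0.2931
After a barometric reading='steady': P(storm) = 0.65·0.2931 / (0.65·0.2931 + 0.8·0.7069) ≈ 0.2520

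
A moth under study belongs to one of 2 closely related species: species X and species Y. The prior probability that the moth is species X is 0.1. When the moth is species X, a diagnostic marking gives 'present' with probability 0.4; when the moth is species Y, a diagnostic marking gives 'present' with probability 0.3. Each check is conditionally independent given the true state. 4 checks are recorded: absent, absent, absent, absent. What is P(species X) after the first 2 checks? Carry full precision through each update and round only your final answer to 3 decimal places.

After 'absent': P(species X) = 0.6·0.1000 / (0.6·0.1000 + 0.7·0.9000) ≈ 0.0870
After 'absent': P(species X) = 0.6·0.0870 / (0.6·0.0870 + 0.7·0.9130) ≈ 0.0755

0.075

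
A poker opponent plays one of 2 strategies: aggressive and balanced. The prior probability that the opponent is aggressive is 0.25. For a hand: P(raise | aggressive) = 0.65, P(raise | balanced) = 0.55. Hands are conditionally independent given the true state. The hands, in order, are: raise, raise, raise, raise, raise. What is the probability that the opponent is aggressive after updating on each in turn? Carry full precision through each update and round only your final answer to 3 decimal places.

Apply Bayes' rule sequentially, carrying P(aggressive) forward.
After 'raise': P(aggressive) = 0.65·0.2500 / (0.65·0.2500 + 0.55·0.7500) ≈ 0.2826
After 'raise': P(aggressive) = 0.65·0.2826 / (0.65·0.2826 + 0.55·0.7174) ≈ 0.3177
After 'raise': P(aggressive) = 0.65·0.3177 / (0.65·0.3177 + 0.55·0.6823) ≈ 0.3549
After 'raise': P(aggressive) = 0.65·0.3549 / (0.65·0.3549 + 0.55·0.6451) ≈ 0.3940
After 'raise': P(aggressive) = 0.65·0.3940 / (0.65·0.3940 + 0.55·0.6060) ≈ 0.4345

0.435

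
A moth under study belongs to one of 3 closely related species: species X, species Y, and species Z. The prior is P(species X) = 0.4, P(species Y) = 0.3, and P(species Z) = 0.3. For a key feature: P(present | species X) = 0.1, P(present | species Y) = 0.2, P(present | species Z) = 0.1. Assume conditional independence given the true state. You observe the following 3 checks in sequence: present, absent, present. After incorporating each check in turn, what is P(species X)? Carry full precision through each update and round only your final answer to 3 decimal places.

0.226

After 'present': normaliser = 0.1·0.4000 + 0.2·0.3000 + 0.1·0.3000; P(species X) ≈ 0.3077, P(species Y) ≈ 0.4615, P(species Z) ≈ 0.2308
After 'absent': normaliser = 0.9·0.3077 + 0.8·0.4615 + 0.9·0.2308; P(species X) ≈ 0.3243, P(species Y) ≈ 0.4324, P(species Z) ≈ 0.2432
After 'present': normaliser = 0.1·0.3243 + 0.2·0.4324 + 0.1·0.2432; P(species X) ≈ 0.2264, P(species Y) ≈ 0.6038, P(species Z) ≈ 0.1698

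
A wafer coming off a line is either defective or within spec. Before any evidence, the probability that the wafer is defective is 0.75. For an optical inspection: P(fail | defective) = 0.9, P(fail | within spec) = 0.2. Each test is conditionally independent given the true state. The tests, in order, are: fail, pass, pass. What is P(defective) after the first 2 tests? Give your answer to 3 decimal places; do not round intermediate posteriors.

After 'fail': P(defective) = 0.9·0.7500 / (0.9·0.7500 + 0.2·0.2500) ≈ 0.9310
After 'pass': P(defective) = 0.1·0.9310 / (0.1·0.9310 + 0.8·0.0690) ≈ 0.6279

0.628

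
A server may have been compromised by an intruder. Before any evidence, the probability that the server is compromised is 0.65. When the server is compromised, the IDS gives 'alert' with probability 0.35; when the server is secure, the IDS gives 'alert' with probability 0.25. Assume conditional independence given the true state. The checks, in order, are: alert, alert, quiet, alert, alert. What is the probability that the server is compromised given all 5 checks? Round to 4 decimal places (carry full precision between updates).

0.8608

After 'alert': P(compromised) = 0.35·0.6500 / (0.35·0.6500 + 0.25·0.3500) ≈ 0.7222
After 'alert': P(compromised) = 0.35·0.7222 / (0.35·0.7222 + 0.25·0.2778) ≈ 0.7845
After 'quiet': P(compromised) = 0.65·0.7845 / (0.65·0.7845 + 0.75·0.2155) ≈ 0.7593
After 'alert': P(compromised) = 0.35·0.7593 / (0.35·0.7593 + 0.25·0.2407) ≈ 0.8154
After 'alert': P(compromised) = 0.35·0.8154 / (0.35·0.8154 + 0.25·0.1846) ≈ 0.8608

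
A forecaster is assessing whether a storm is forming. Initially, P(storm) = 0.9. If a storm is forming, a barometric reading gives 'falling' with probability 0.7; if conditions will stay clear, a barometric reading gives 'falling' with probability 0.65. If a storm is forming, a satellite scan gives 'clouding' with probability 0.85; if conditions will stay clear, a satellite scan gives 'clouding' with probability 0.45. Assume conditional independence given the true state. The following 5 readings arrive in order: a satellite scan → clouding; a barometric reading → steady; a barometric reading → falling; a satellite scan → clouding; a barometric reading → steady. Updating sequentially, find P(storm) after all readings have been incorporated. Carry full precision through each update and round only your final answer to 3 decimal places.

After a satellite scan='clouding': P(storm) = 0.85·0.9000 / (0.85·0.9000 + 0.45·0.1000) ≈ 0.9444
After a barometric reading='steady': P(storm) = 0.3·0.9444 / (0.3·0.9444 + 0.35·0.0556) ≈ 0.9358
After a barometric reading='falling': P(storm) = 0.7·0.9358 / (0.7·0.9358 + 0.65·0.0642) ≈ 0.9401
After a satellite scan='clouding': P(storm) = 0.85·0.9401 / (0.85·0.9401 + 0.45·0.0599) ≈ 0.9674
After a barometric reading='steady': P(storm) = 0.3·0.9674 / (0.3·0.9674 + 0.35·0.0326) ≈ 0.9621

0.962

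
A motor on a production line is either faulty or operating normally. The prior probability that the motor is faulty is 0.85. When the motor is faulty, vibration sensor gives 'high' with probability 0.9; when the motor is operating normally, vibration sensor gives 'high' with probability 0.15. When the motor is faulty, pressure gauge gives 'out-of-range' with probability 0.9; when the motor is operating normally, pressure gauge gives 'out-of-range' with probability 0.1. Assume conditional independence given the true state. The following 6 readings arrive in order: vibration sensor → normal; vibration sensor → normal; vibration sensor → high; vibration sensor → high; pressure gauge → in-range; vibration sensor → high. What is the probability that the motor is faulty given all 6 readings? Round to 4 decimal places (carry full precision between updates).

0.6531

After vibration sensor='normal': P(faulty) = 0.1·0.8500 / (0.1·0.8500 + 0.85·0.1500) ≈ 0.4000
After vibration sensor='normal': P(faulty) = 0.1·0.4000 / (0.1·0.4000 + 0.85·0.6000) ≈ 0.0727
After vibration sensor='high': P(faulty) = 0.9·0.0727 / (0.9·0.0727 + 0.15·0.9273) ≈ 0.3200
After vibration sensor='high': P(faulty) = 0.9·0.3200 / (0.9·0.3200 + 0.15·0.6800) ≈ 0.7385
After pressure gauge='in-range': P(faulty) = 0.1·0.7385 / (0.1·0.7385 + 0.9·0.2615) ≈ 0.2388
After vibration sensor='high': P(faulty) = 0.9·0.2388 / (0.9·0.2388 + 0.15·0.7612) ≈ 0.6531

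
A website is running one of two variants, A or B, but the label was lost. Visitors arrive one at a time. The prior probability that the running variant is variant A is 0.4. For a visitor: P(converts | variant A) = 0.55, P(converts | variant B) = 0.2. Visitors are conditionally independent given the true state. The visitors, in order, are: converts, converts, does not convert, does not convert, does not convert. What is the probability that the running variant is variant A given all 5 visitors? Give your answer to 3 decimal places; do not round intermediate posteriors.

0.473

After 'converts': P(A) = 0.55·0.4000 / (0.55·0.4000 + 0.2·0.6000) ≈ 0.6471
After 'converts': P(A) = 0.55·0.6471 / (0.55·0.6471 + 0.2·0.3529) ≈ 0.8345
After 'does not convert': P(A) = 0.45·0.8345 / (0.45·0.8345 + 0.8·0.1655) ≈ 0.7393
After 'does not convert': P(A) = 0.45·0.7393 / (0.45·0.7393 + 0.8·0.2607) ≈ 0.6147
After 'does not convert': P(A) = 0.45·0.6147 / (0.45·0.6147 + 0.8·0.3853) ≈ 0.4729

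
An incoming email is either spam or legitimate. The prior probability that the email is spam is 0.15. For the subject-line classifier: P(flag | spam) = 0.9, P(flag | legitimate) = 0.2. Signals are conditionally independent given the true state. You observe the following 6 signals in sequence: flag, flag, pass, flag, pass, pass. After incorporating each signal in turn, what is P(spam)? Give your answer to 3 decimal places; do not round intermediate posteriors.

0.030

Each posterior becomes the prior for the next update.
After 'flag': P(spam) = 0.9·0.1500 / (0.9·0.1500 + 0.2·0.8500) ≈ 0.4426
After 'flag': P(spam) = 0.9·0.4426 / (0.9·0.4426 + 0.2·0.5574) ≈ 0.7814
After 'pass': P(spam) = 0.1·0.7814 / (0.1·0.7814 + 0.8·0.2186) ≈ 0.3088
After 'flag': P(spam) = 0.9·0.3088 / (0.9·0.3088 + 0.2·0.6912) ≈ 0.6678
After 'pass': P(spam) = 0.1·0.6678 / (0.1·0.6678 + 0.8·0.3322) ≈ 0.2008
After 'pass': P(spam) = 0.1·0.2008 / (0.1·0.2008 + 0.8·0.7992) ≈ 0.0305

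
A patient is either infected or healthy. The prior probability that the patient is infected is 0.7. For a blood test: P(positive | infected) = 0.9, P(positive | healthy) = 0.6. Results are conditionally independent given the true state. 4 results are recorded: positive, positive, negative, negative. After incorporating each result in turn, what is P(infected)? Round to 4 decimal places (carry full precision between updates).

After 'positive': P(infected) = 0.9·0.7000 / (0.9·0.7000 + 0.6·0.3000) ≈ 0.7778
After 'positive': P(infected) = 0.9·0.7778 / (0.9·0.7778 + 0.6·0.2222) ≈ 0.8400
After 'negative': P(infected) = 0.1·0.8400 / (0.1·0.8400 + 0.4·0.1600) ≈ 0.5676
After 'negative': P(infected) = 0.1·0.5676 / (0.1·0.5676 + 0.4·0.4324) ≈ 0.2471

0.2471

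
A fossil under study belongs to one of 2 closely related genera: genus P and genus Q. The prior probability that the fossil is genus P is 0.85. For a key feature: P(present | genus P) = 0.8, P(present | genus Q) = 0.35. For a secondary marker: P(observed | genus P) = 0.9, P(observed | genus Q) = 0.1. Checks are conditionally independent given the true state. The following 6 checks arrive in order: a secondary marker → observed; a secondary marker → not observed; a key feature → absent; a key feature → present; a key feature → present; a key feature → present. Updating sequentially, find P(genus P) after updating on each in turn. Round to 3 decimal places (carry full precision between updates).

0.954

After a secondary marker='observed': P(genus P) = 0.9·0.8500 / (0.9·0.8500 + 0.1·0.1500) ≈ 0.9808
After a secondary marker='not observed': P(genus P) = 0.1·0.9808 / (0.1·0.9808 + 0.9·0.0192) ≈ 0.8500
After a key feature='absent': P(genus P) = 0.2·0.8500 / (0.2·0.8500 + 0.65·0.1500) ≈ 0.6355
After a key feature='present': P(genus P) = 0.8·0.6355 / (0.8·0.6355 + 0.35·0.3645) ≈ 0.7994
After a key feature='present': P(genus P) = 0.8·0.7994 / (0.8·0.7994 + 0.35·0.2006) ≈ 0.9011
After a key feature='present': P(genus P) = 0.8·0.9011 / (0.8·0.9011 + 0.35·0.0989) ≈ 0.9542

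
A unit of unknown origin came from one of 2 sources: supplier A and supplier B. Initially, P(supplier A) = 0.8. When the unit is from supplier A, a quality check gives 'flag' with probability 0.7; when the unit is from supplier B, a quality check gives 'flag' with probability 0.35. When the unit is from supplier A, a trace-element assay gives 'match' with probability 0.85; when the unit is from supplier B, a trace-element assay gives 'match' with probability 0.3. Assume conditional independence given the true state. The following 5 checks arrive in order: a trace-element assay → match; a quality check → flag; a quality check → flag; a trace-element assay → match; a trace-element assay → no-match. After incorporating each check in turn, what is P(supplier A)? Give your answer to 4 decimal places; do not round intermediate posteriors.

0.9649

After a trace-element assay='match': P(supplier A) = 0.85·0.8000 / (0.85·0.8000 + 0.3·0.2000) ≈ 0.9189
After a quality check='flag': P(supplier A) = 0.7·0.9189 / (0.7·0.9189 + 0.35·0.0811) ≈ 0.9577
After a quality check='flag': P(supplier A) = 0.7·0.9577 / (0.7·0.9577 + 0.35·0.0423) ≈ 0.9784
After a trace-element assay='match': P(supplier A) = 0.85·0.9784 / (0.85·0.9784 + 0.3·0.0216) ≈ 0.9923
After a trace-element assay='no-match': P(supplier A) = 0.15·0.9923 / (0.15·0.9923 + 0.7·0.0077) ≈ 0.9649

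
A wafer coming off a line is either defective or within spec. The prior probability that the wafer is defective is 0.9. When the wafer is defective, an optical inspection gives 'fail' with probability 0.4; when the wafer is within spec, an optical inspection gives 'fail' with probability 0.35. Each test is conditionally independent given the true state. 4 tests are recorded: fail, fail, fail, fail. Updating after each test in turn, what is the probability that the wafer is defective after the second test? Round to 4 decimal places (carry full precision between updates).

0.9216

Apply Bayes' rule sequentially, carrying P(defective) forward.
After 'fail': P(defective) = 0.4·0.9000 / (0.4·0.9000 + 0.35·0.1000) ≈ 0.9114
After 'fail': P(defective) = 0.4·0.9114 / (0.4·0.9114 + 0.35·0.0886) ≈ 0.9216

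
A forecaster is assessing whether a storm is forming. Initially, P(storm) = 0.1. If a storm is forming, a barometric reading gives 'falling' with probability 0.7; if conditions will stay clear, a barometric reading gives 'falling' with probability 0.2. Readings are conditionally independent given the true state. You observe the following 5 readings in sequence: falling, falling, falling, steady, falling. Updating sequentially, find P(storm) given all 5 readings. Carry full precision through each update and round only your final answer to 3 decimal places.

Apply Bayes' rule sequentially, carrying P(storm) forward.
After 'falling': P(storm) = 0.7·0.1000 / (0.7·0.1000 + 0.2·0.9000) ≈ 0.2800
After 'falling': P(storm) = 0.7·0.2800 / (0.7·0.2800 + 0.2·0.7200) ≈ 0.5765
After 'falling': P(storm) = 0.7·0.5765 / (0.7·0.5765 + 0.2·0.4235) ≈ 0.8265
After 'steady': P(storm) = 0.3·0.8265 / (0.3·0.8265 + 0.8·0.1735) ≈ 0.6411
After 'falling': P(storm) = 0.7·0.6411 / (0.7·0.6411 + 0.2·0.3589) ≈ 0.8621

0.862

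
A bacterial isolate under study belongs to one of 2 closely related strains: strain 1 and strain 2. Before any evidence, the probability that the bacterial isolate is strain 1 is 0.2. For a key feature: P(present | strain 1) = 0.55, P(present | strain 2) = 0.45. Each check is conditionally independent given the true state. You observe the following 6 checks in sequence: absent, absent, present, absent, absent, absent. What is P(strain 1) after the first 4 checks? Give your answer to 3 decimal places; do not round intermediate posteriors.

0.143

Each posterior becomes the prior for the next update.
After 'absent': P(strain 1) = 0.45·0.2000 / (0.45·0.2000 + 0.55·0.8000) ≈ 0.1698
After 'absent': P(strain 1) = 0.45·0.1698 / (0.45·0.1698 + 0.55·0.8302) ≈ 0.1434
After 'present': P(strain 1) = 0.55·0.1434 / (0.55·0.1434 + 0.45·0.8566) ≈ 0.1698
After 'absent': P(strain 1) = 0.45·0.1698 / (0.45·0.1698 + 0.55·0.8302) ≈ 0.1434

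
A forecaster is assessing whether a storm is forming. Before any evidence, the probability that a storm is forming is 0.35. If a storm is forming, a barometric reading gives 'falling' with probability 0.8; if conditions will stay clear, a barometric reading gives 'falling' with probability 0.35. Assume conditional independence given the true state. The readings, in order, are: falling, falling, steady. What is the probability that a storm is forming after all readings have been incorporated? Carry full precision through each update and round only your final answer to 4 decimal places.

Each posterior becomes the prior for the next update.
After 'falling': P(storm) = 0.8·0.3500 / (0.8·0.3500 + 0.35·0.6500) ≈ 0.5517
After 'falling': P(storm) = 0.8·0.5517 / (0.8·0.5517 + 0.35·0.4483) ≈ 0.7378
After 'steady': P(storm) = 0.2·0.7378 / (0.2·0.7378 + 0.65·0.2622) ≈ 0.4640

0.4640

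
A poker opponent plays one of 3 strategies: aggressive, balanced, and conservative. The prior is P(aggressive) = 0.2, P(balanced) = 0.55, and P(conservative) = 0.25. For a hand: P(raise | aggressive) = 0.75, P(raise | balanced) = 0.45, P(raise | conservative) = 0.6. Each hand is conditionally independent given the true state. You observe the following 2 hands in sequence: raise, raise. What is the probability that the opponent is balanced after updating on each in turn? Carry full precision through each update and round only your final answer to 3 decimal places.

0.355

After 'raise': normaliser = 0.75·0.2000 + 0.45·0.5500 + 0.6·0.2500; P(aggressive) ≈ 0.2740, P(balanced) ≈ 0.4521, P(conservative) ≈ 0.2740
After 'raise': normaliser = 0.75·0.2740 + 0.45·0.4521 + 0.6·0.2740; P(aggressive) ≈ 0.3584, P(balanced) ≈ 0.3548, P(conservative) ≈ 0.2867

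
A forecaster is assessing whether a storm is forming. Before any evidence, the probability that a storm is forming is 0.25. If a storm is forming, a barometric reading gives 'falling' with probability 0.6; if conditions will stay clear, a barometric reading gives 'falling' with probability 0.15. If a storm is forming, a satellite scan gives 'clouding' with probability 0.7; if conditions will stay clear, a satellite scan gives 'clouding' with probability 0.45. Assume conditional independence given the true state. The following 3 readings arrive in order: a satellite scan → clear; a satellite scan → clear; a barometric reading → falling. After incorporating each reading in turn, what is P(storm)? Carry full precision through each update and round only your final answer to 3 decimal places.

After a satellite scan='clear': P(storm) = 0.3·0.2500 / (0.3·0.2500 + 0.55·0.7500) ≈ 0.1538
After a satellite scan='clear': P(storm) = 0.3·0.1538 / (0.3·0.1538 + 0.55·0.8462) ≈ 0.0902
After a barometric reading='falling': P(storm) = 0.6·0.0902 / (0.6·0.0902 + 0.15·0.9098) ≈ 0.2840

0.284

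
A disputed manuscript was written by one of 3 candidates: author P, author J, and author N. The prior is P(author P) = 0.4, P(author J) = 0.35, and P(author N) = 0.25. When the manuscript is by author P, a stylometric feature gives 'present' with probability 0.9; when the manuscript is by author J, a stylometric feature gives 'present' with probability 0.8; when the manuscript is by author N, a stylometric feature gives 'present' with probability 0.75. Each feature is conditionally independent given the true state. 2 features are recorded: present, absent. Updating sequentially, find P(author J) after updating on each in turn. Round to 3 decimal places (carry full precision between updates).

Apply Bayes' rule sequentially, carrying P(author J) forward.
After 'present': normaliser = 0.9·0.4000 + 0.8·0.3500 + 0.75·0.2500; P(author P) ≈ 0.4350, P(author J) ≈ 0.3384, P(author N) ≈ 0.2266
After 'absent': normaliser = 0.1·0.4350 + 0.2·0.3384 + 0.25·0.2266; P(author P) ≈ 0.2592, P(author J) ≈ 0.4032, P(author N) ≈ 0.3375

0.403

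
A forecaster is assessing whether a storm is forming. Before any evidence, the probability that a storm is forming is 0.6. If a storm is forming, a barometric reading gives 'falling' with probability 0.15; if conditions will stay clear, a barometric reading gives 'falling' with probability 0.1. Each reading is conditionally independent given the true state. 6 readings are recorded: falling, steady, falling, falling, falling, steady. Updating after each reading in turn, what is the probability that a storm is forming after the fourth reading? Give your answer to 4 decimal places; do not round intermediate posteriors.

After 'falling': P(storm) = 0.15·0.6000 / (0.15·0.6000 + 0.1·0.4000) ≈ 0.6923
After 'steady': P(storm) = 0.85·0.6923 / (0.85·0.6923 + 0.9·0.3077) ≈ 0.6800
After 'falling': P(storm) = 0.15·0.6800 / (0.15·0.6800 + 0.1·0.3200) ≈ 0.7612
After 'falling': P(storm) = 0.15·0.7612 / (0.15·0.7612 + 0.1·0.2388) ≈ 0.8270

0.8270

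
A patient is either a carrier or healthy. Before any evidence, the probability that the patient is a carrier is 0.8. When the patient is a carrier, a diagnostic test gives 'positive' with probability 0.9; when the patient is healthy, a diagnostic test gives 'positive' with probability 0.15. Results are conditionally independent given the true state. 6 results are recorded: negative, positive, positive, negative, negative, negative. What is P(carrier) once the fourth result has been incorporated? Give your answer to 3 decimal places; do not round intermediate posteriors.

After 'negative': P(carrier) = 0.1·0.8000 / (0.1·0.8000 + 0.85·0.2000) ≈ 0.3200
After 'positive': P(carrier) = 0.9·0.3200 / (0.9·0.3200 + 0.15·0.6800) ≈ 0.7385
After 'positive': P(carrier) = 0.9·0.7385 / (0.9·0.7385 + 0.15·0.2615) ≈ 0.9443
After 'negative': P(carrier) = 0.1·0.9443 / (0.1·0.9443 + 0.85·0.0557) ≈ 0.6659

0.666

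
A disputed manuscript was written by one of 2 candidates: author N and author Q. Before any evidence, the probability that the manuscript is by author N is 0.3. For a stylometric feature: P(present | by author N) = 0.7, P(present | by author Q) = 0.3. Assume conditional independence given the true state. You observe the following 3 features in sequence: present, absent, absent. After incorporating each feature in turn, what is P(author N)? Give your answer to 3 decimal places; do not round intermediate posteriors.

After 'present': P(author N) = 0.7·0.3000 / (0.7·0.3000 + 0.3·0.7000) ≈ 0.5000
After 'absent': P(author N) = 0.3·0.5000 / (0.3·0.5000 + 0.7·0.5000) ≈ 0.3000
After 'absent': P(author N) = 0.3·0.3000 / (0.3·0.3000 + 0.7·0.7000) ≈ 0.1552

0.155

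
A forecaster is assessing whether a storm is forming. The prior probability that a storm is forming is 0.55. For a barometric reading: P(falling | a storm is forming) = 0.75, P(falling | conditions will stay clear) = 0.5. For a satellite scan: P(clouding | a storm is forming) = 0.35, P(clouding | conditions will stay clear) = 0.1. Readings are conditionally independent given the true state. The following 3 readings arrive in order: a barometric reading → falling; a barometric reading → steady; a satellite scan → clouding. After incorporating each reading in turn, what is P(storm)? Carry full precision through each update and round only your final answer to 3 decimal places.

0.762

After a barometric reading='falling': P(storm) = 0.75·0.5500 / (0.75·0.5500 + 0.5·0.4500) ≈ 0.6471
After a barometric reading='steady': P(storm) = 0.25·0.6471 / (0.25·0.6471 + 0.5·0.3529) ≈ 0.4783
After a satellite scan='clouding': P(storm) = 0.35·0.4783 / (0.35·0.4783 + 0.1·0.5217) ≈ 0.7624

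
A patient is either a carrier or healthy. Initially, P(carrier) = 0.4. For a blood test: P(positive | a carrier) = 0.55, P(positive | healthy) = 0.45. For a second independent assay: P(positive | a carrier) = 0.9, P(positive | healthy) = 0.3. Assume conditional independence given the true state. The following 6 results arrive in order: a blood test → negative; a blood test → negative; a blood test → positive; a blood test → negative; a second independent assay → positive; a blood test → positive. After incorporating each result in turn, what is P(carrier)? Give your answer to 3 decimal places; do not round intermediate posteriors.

0.621

Apply Bayes' rule sequentially, carrying P(carrier) forward.
After a blood test='negative': P(carrier) = 0.45·0.4000 / (0.45·0.4000 + 0.55·0.6000) ≈ 0.3529
After a blood test='negative': P(carrier) = 0.45·0.3529 / (0.45·0.3529 + 0.55·0.6471) ≈ 0.3086
After a blood test='positive': P(carrier) = 0.55·0.3086 / (0.55·0.3086 + 0.45·0.6914) ≈ 0.3529
After a blood test='negative': P(carrier) = 0.45·0.3529 / (0.45·0.3529 + 0.55·0.6471) ≈ 0.3086
After a second independent assay='positive': P(carrier) = 0.9·0.3086 / (0.9·0.3086 + 0.3·0.6914) ≈ 0.5724
After a blood test='positive': P(carrier) = 0.55·0.5724 / (0.55·0.5724 + 0.45·0.4276) ≈ 0.6207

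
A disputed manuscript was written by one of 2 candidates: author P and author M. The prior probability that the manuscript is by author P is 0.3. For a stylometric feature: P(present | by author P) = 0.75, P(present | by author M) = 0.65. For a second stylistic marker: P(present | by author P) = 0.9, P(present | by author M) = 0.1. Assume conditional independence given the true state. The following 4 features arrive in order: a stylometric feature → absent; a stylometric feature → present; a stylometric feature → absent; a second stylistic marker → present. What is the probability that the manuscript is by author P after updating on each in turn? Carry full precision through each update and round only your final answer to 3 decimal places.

After a stylometric feature='absent': P(author P) = 0.25·0.3000 / (0.25·0.3000 + 0.35·0.7000) ≈ 0.2344
After a stylometric feature='present': P(author P) = 0.75·0.2344 / (0.75·0.2344 + 0.65·0.7656) ≈ 0.2610
After a stylometric feature='absent': P(author P) = 0.25·0.2610 / (0.25·0.2610 + 0.35·0.7390) ≈ 0.2015
After a second stylistic marker='present': P(author P) = 0.9·0.2015 / (0.9·0.2015 + 0.1·0.7985) ≈ 0.6943

0.694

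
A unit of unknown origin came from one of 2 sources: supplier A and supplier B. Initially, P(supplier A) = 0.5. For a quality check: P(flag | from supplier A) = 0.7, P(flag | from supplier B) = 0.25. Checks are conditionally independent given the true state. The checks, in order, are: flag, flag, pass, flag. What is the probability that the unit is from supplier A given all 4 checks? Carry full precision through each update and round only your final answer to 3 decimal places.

0.898

After 'flag': P(supplier A) = 0.7·0.5000 / (0.7·0.5000 + 0.25·0.5000) ≈ 0.7368
After 'flag': P(supplier A) = 0.7·0.7368 / (0.7·0.7368 + 0.25·0.2632) ≈ 0.8869
After 'pass': P(supplier A) = 0.3·0.8869 / (0.3·0.8869 + 0.75·0.1131) ≈ 0.7582
After 'flag': P(supplier A) = 0.7·0.7582 / (0.7·0.7582 + 0.25·0.2418) ≈ 0.8978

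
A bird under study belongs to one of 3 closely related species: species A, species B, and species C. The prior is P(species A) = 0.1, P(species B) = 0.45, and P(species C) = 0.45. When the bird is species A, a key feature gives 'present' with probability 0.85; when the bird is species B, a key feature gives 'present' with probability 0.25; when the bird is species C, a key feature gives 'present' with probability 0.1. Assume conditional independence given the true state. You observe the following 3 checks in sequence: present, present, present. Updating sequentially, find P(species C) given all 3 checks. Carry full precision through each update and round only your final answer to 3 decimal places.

After 'present': normaliser = 0.85·0.1000 + 0.25·0.4500 + 0.1·0.4500; P(species A) ≈ 0.3505, P(species B) ≈ 0.4639, P(species C) ≈ 0.1856
After 'present': normaliser = 0.85·0.3505 + 0.25·0.4639 + 0.1·0.1856; P(species A) ≈ 0.6889, P(species B) ≈ 0.2682, P(species C) ≈ 0.0429
After 'present': normaliser = 0.85·0.6889 + 0.25·0.2682 + 0.1·0.0429; P(species A) ≈ 0.8914, P(species B) ≈ 0.1021, P(species C) ≈ 0.0065

0.007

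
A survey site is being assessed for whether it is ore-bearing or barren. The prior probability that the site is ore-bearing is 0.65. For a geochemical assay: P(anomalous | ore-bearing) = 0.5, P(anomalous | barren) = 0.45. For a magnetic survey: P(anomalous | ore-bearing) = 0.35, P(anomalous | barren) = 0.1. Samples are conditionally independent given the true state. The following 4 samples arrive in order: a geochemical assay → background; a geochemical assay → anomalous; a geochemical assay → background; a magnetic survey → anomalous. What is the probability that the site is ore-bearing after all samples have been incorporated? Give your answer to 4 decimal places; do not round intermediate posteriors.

Each posterior becomes the prior for the next update.
After a geochemical assay='background': P(ore) = 0.5·0.6500 / (0.5·0.6500 + 0.55·0.3500) ≈ 0.6280
After a geochemical assay='anomalous': P(ore) = 0.5·0.6280 / (0.5·0.6280 + 0.45·0.3720) ≈ 0.6523
After a geochemical assay='background': P(ore) = 0.5·0.6523 / (0.5·0.6523 + 0.55·0.3477) ≈ 0.6304
After a magnetic survey='anomalous': P(ore) = 0.35·0.6304 / (0.35·0.6304 + 0.1·0.3696) ≈ 0.8565

0.8565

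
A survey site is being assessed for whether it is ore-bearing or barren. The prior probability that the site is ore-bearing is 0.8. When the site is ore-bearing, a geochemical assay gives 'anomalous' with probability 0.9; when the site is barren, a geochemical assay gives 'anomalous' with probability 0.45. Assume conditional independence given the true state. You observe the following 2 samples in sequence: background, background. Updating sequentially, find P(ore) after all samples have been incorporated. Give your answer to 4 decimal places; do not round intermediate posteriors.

Each posterior becomes the prior for the next update.
After 'background': P(ore) = 0.1·0.8000 / (0.1·0.8000 + 0.55·0.2000) ≈ 0.4211
After 'background': P(ore) = 0.1·0.4211 / (0.1·0.4211 + 0.55·0.5789) ≈ 0.1168

0.1168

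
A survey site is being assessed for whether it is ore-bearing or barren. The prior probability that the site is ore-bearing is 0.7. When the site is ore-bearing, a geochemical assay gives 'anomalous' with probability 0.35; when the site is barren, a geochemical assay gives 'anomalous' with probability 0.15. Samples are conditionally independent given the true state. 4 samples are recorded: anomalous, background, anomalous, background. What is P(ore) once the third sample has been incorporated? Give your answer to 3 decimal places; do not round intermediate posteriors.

0.907

After 'anomalous': P(ore) = 0.35·0.7000 / (0.35·0.7000 + 0.15·0.3000) ≈ 0.8448
After 'background': P(ore) = 0.65·0.8448 / (0.65·0.8448 + 0.85·0.1552) ≈ 0.8063
After 'anomalous': P(ore) = 0.35·0.8063 / (0.35·0.8063 + 0.15·0.1937) ≈ 0.9067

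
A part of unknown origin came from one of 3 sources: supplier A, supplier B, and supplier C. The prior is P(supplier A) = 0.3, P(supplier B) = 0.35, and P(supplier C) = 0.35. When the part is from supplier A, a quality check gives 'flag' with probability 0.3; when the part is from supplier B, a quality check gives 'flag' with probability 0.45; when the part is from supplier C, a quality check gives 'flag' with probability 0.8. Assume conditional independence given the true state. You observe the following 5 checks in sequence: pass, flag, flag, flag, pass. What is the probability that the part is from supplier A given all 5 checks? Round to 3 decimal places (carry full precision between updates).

0.191

Each posterior becomes the prior for the next update.
After 'pass': normaliser = 0.7·0.3000 + 0.55·0.3500 + 0.2·0.3500; P(supplier A) ≈ 0.4444, P(supplier B) ≈ 0.4074, P(supplier C) ≈ 0.1481
After 'flag': normaliser = 0.3·0.4444 + 0.45·0.4074 + 0.8·0.1481; P(supplier A) ≈ 0.3064, P(supplier B) ≈ 0.4213, P(supplier C) ≈ 0.2723
After 'flag': normaliser = 0.3·0.3064 + 0.45·0.4213 + 0.8·0.2723; P(supplier A) ≈ 0.1841, P(supplier B) ≈ 0.3796, P(supplier C) ≈ 0.4363
After 'flag': normaliser = 0.3·0.1841 + 0.45·0.3796 + 0.8·0.4363; P(supplier A) ≈ 0.0960, P(supplier B) ≈ 0.2971, P(supplier C) ≈ 0.6069
After 'pass': normaliser = 0.7·0.0960 + 0.55·0.2971 + 0.2·0.6069; P(supplier A) ≈ 0.1910, P(supplier B) ≈ 0.4642, P(supplier C) ≈ 0.3449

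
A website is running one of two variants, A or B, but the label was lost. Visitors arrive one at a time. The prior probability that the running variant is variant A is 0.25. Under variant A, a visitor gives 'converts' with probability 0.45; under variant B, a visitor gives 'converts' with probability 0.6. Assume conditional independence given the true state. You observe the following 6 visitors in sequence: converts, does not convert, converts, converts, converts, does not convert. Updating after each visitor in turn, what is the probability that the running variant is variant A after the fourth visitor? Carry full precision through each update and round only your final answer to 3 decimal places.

0.162

Apply Bayes' rule sequentially, carrying P(A) forward.
After 'converts': P(A) = 0.45·0.2500 / (0.45·0.2500 + 0.6·0.7500) ≈ 0.2000
After 'does not convert': P(A) = 0.55·0.2000 / (0.55·0.2000 + 0.4·0.8000) ≈ 0.2558
After 'converts': P(A) = 0.45·0.2558 / (0.45·0.2558 + 0.6·0.7442) ≈ 0.2050
After 'converts': P(A) = 0.45·0.2050 / (0.45·0.2050 + 0.6·0.7950) ≈ 0.1620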